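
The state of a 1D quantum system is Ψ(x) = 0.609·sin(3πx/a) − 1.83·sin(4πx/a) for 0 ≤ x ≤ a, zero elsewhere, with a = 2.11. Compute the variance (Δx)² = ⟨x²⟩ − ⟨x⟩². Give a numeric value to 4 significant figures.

0.2928

Compute ⟨x⟩ and ⟨x²⟩ separately, then (Δx)² = ⟨x²⟩ − ⟨x⟩².
On 0 ≤ x ≤ a (j ≠ l): ∫sin²(jπx/a) dx = a/2, ∫sin(jπx/a)·sin(lπx/a) dx = 0; diagonal moments ∫x·sin²(jπx/a) dx = a²/4, ∫x²·sin²(jπx/a) dx = a³·(1/6 − 1/(4j²π²)); cross terms ∫x·sin(jπx/a)·sin(lπx/a) dx = 0 for j + l even and −4jla²/(π²(j² − l²)²) for j + l odd, ∫x²·sin(jπx/a)·sin(lπx/a) dx = (−1)^(j+l)·4jla³/(π²(j² − l²)²); higher powers the same way via product-to-sum and parts.
Normalization: ∫|Ψ|² dx = 3.9244.
⟨x⟩ = 1.3060 and ⟨x²⟩ = 1.9984.
(Δx)² = 1.9984 − (1.3060)² = 0.29283.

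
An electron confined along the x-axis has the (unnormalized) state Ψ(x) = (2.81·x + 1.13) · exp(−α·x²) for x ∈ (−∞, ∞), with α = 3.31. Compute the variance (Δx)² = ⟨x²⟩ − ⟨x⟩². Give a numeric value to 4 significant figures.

0.05806

Compute ⟨x⟩ and ⟨x²⟩ separately, then (Δx)² = ⟨x²⟩ − ⟨x⟩².
Expand each integrand as polynomial × e^(−2αx²) and use ∫x^(2j)·e^(−2αx²) dx = (2j−1)!!/(4α)^j · √(π/(2α)), odd powers → 0; here √(π/(2α)) = 0.68888.
Normalization: ∫|Ψ|² dx = 1.2905.
⟨x⟩ = 0.25605 and ⟨x²⟩ = 0.12362.
(Δx)² = 0.12362 − (0.25605)² = 0.058058.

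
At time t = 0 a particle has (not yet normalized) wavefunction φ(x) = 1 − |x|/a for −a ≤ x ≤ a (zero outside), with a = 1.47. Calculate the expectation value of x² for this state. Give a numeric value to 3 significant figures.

0.216

⟨x²⟩ = ∫ x²·|φ|² dx / ∫|φ|² dx (integrals over the domain).
φ is even, so ∫ over [−a, a] = 2∫₀ᵃ with φ = 1 − x/a there: ∫₀ᵃ (1 − x/a)² dx = a/3, ∫₀ᵃ x²(1 − x/a)² dx = a³/30, ∫₀ᵃ x⁴(1 − x/a)² dx = a⁵/105.
State is unnormalized: ∫|φ|² dx = 0.98000, and ∫φ*·x²·φ dx = 0.21177, so ⟨x²⟩ = 0.21177 / 0.98000.
⟨x²⟩ = 0.21609.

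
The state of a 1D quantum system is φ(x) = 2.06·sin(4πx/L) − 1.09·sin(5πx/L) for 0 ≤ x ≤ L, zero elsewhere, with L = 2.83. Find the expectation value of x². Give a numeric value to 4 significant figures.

3.972

⟨x²⟩ = ∫ x²·|φ|² dx / ∫|φ|² dx (integrals over the domain).
On 0 ≤ x ≤ L (j ≠ l): ∫sin²(jπx/L) dx = L/2, ∫sin(jπx/L)·sin(lπx/L) dx = 0; diagonal moments ∫x·sin²(jπx/L) dx = L²/4, ∫x²·sin²(jπx/L) dx = L³·(1/6 − 1/(4j²π²)); cross terms ∫x·sin(jπx/L)·sin(lπx/L) dx = 0 for j + l even and −4jlL²/(π²(j² − l²)²) for j + l odd, ∫x²·sin(jπx/L)·sin(lπx/L) dx = (−1)^(j+l)·4jlL³/(π²(j² − l²)²); higher powers the same way via product-to-sum and parts.
State is unnormalized: ∫|φ|² dx = 7.6859, and ∫φ*·x²·φ dx = 30.525, so ⟨x²⟩ = 30.525 / 7.6859.
⟨x²⟩ = 3.9715.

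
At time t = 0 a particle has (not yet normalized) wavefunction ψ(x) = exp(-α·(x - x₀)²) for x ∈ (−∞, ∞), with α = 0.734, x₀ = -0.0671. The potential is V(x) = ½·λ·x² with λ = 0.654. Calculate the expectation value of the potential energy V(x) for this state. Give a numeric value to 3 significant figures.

⟨V⟩ = ∫ V(x)·|ψ|² dx / ∫|ψ|² dx.
Gaussian moments (u = x − x₀): ∫u^(2j)·e^(−2αu²) du = (2j−1)!!/(4α)^j · √(π/(2α)), odd powers integrate to 0; here √(π/(2α)) = 1.4629.
State is unnormalized: ∫|ψ|² dx = 1.4629, and ∫ψ*·V(x)·ψ dx = 0.16508, so ⟨V⟩ = 0.16508 / 1.4629.
⟨V⟩ = 0.11285.

0.113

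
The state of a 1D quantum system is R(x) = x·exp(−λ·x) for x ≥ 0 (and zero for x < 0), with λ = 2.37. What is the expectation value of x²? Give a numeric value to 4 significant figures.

⟨x²⟩ = ∫ x²·|R|² dx / ∫|R|² dx (integrals over the domain).
Every integrand reduces to terms xʲ·e^(−2λx) on [0, ∞); use ∫₀^∞ xʲ·e^(−2λx) dx = j!/(2λ)^(j+1).
State is unnormalized: ∫|R|² dx = 0.018780, and ∫R*·x²·R dx = 0.010030, so ⟨x²⟩ = 0.010030 / 0.018780.
⟨x²⟩ = 0.53410.

0.5341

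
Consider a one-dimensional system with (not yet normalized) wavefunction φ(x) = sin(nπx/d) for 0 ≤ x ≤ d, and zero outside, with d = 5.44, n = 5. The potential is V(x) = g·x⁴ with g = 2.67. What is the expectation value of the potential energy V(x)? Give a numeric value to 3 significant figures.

458.

⟨V⟩ = ∫ V(x)·|φ|² dx / ∫|φ|² dx.
With sin²θ = (1 − cos2θ)/2 on 0 ≤ x ≤ d: ∫sin²(nπx/d) dx = d/2, ∫x·sin²(nπx/d) dx = d²/4, ∫x²·sin²(nπx/d) dx = d³·(1/6 − 1/(4n²π²)); higher powers xᵏ the same way, integrating xᵏ·cos(2nπx/d) by parts.
State is unnormalized: ∫|φ|² dx = 2.7200, and ∫φ*·V(x)·φ dx = 1246.4, so ⟨V⟩ = 1246.4 / 2.7200.
⟨V⟩ = 458.25.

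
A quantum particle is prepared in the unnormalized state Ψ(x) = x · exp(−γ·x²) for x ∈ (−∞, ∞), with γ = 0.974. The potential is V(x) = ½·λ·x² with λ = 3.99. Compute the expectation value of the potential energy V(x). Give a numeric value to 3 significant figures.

⟨V⟩ = ∫ V(x)·|Ψ|² dx / ∫|Ψ|² dx.
Expand each integrand as polynomial × e^(−2γx²) and use ∫x^(2j)·e^(−2γx²) dx = (2j−1)!!/(4γ)^j · √(π/(2γ)), odd powers → 0; here √(π/(2γ)) = 1.2699.
State is unnormalized: ∫|Ψ|² dx = 0.32596, and ∫Ψ*·V(x)·Ψ dx = 0.50073, so ⟨V⟩ = 0.50073 / 0.32596.
⟨V⟩ = 1.5362.

1.54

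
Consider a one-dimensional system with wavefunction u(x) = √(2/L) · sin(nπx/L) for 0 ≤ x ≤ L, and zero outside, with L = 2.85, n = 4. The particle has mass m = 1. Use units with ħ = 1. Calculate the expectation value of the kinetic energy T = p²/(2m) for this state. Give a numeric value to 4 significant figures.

9.721

T = −(ħ²/2m) d²/dx², so ⟨T⟩ = −(ħ²/2m) ∫ u*·u'' dx; with m = 1.
d/dx sin(nπx/L) = (nπ/L)·cos(nπx/L) and d²/dx² sin(nπx/L) = −(nπ/L)²·sin(nπx/L); on 0 ≤ x ≤ L, ∫sin²(nπx/L) dx = L/2 and ∫sin(nπx/L)·cos(nπx/L) dx = 0.
⟨T⟩ = 9.7208.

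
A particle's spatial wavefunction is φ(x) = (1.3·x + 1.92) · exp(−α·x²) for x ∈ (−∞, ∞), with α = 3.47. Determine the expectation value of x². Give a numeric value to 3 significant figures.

⟨x²⟩ = ∫ x²·|φ|² dx / ∫|φ|² dx (integrals over the domain).
Expand each integrand as polynomial × e^(−2αx²) and use ∫x^(2j)·e^(−2αx²) dx = (2j−1)!!/(4α)^j · √(π/(2α)), odd powers → 0; here √(π/(2α)) = 0.67281.
State is unnormalized: ∫|φ|² dx = 2.5622, and ∫φ*·x²·φ dx = 0.19640, so ⟨x²⟩ = 0.19640 / 2.5622.
⟨x²⟩ = 0.076653.

0.0767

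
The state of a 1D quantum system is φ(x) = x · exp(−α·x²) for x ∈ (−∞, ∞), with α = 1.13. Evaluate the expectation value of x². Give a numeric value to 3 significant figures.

0.664

⟨x²⟩ = ∫ x²·|φ|² dx / ∫|φ|² dx (integrals over the domain).
Expand each integrand as polynomial × e^(−2αx²) and use ∫x^(2j)·e^(−2αx²) dx = (2j−1)!!/(4α)^j · √(π/(2α)), odd powers → 0; here √(π/(2α)) = 1.1790.
State is unnormalized: ∫|φ|² dx = 0.26084, and ∫φ*·x²·φ dx = 0.17313, so ⟨x²⟩ = 0.17313 / 0.26084.
⟨x²⟩ = 0.66372.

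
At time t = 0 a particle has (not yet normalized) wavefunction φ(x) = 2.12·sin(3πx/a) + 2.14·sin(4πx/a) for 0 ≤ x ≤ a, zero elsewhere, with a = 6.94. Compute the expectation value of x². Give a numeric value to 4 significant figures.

6.283

⟨x²⟩ = ∫ x²·|φ|² dx / ∫|φ|² dx (integrals over the domain).
On 0 ≤ x ≤ a (j ≠ l): ∫sin²(jπx/a) dx = a/2, ∫sin(jπx/a)·sin(lπx/a) dx = 0; diagonal moments ∫x·sin²(jπx/a) dx = a²/4, ∫x²·sin²(jπx/a) dx = a³·(1/6 − 1/(4j²π²)); cross terms ∫x·sin(jπx/a)·sin(lπx/a) dx = 0 for j + l even and −4jla²/(π²(j² − l²)²) for j + l odd, ∫x²·sin(jπx/a)·sin(lπx/a) dx = (−1)^(j+l)·4jla³/(π²(j² − l²)²); higher powers the same way via product-to-sum and parts.
State is unnormalized: ∫|φ|² dx = 31.487, and ∫φ*·x²·φ dx = 197.83, so ⟨x²⟩ = 197.83 / 31.487.
⟨x²⟩ = 6.2829.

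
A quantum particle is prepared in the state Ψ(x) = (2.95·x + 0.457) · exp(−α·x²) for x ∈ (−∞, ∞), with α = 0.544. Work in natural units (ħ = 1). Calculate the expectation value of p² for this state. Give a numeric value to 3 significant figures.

1.58

p² Ψ = −ħ² d²Ψ/dx²; ⟨p²⟩ = −ħ² ∫ Ψ*·Ψ'' dx / ∫|Ψ|² dx.
Expand each integrand as polynomial × e^(−2αx²) and use ∫x^(2j)·e^(−2αx²) dx = (2j−1)!!/(4α)^j · √(π/(2α)), odd powers → 0; here √(π/(2α)) = 1.6993. Differentiate with the product rule, d/dx e^(−αx²) = −2αx·e^(−αx²).
State is unnormalized: ∫|Ψ|² dx = 7.1508, and ∫Ψ*·(−ħ² Ψ'') dx = 11.284, so ⟨p²⟩ = 11.284 / 7.1508.
⟨p²⟩ = 1.5780.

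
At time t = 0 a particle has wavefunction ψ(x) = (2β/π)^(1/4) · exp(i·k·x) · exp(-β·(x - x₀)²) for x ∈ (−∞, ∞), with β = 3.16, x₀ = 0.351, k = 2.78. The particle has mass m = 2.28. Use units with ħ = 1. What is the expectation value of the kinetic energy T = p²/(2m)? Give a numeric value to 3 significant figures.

T = −(ħ²/2m) d²/dx², so ⟨T⟩ = −(ħ²/2m) ∫ ψ*·ψ'' dx; with m = 2.28.
Gaussian moments (u = x − x₀): ∫u^(2j)·e^(−2βu²) du = (2j−1)!!/(4β)^j · √(π/(2β)), odd powers integrate to 0; here √(π/(2β)) = 0.70504. Derivatives: ψ′ = (ik − 2βu)·ψ, ψ″ = ((ik − 2βu)² − 2β)·ψ; the odd-in-u pieces drop out.
⟨T⟩ = 2.3878.

2.39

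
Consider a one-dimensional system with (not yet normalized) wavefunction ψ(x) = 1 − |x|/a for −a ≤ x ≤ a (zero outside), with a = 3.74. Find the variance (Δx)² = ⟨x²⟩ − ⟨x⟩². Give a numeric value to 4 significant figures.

1.399

Compute ⟨x⟩ and ⟨x²⟩ separately, then (Δx)² = ⟨x²⟩ − ⟨x⟩².
ψ is even, so ∫ over [−a, a] = 2∫₀ᵃ with ψ = 1 − x/a there: ∫₀ᵃ (1 − x/a)² dx = a/3, ∫₀ᵃ x²(1 − x/a)² dx = a³/30, ∫₀ᵃ x⁴(1 − x/a)² dx = a⁵/105.
Normalization: ∫|ψ|² dx = 2.4933.
⟨x⟩ = 0.0000 and ⟨x²⟩ = 1.3988.
(Δx)² = 1.3988 − (0.0000)² = 1.3988.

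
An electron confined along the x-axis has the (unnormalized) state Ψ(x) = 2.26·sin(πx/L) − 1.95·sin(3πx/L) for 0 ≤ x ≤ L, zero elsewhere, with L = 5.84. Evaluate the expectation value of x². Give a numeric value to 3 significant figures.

⟨x²⟩ = ∫ x²·|Ψ|² dx / ∫|Ψ|² dx (integrals over the domain).
On 0 ≤ x ≤ L (j ≠ l): ∫sin²(jπx/L) dx = L/2, ∫sin(jπx/L)·sin(lπx/L) dx = 0; diagonal moments ∫x·sin²(jπx/L) dx = L²/4, ∫x²·sin²(jπx/L) dx = L³·(1/6 − 1/(4j²π²)); cross terms ∫x·sin(jπx/L)·sin(lπx/L) dx = 0 for j + l even and −4jlL²/(π²(j² − l²)²) for j + l odd, ∫x²·sin(jπx/L)·sin(lπx/L) dx = (−1)^(j+l)·4jlL³/(π²(j² − l²)²); higher powers the same way via product-to-sum and parts.
State is unnormalized: ∫|Ψ|² dx = 26.017, and ∫Ψ*·x²·Ψ dx = 234.53, so ⟨x²⟩ = 234.53 / 26.017.
⟨x²⟩ = 9.0143.

9.01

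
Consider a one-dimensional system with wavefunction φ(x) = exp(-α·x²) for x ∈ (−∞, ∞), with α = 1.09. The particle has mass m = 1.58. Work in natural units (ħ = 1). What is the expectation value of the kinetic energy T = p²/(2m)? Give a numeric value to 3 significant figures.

T = −(ħ²/2m) d²/dx², so ⟨T⟩ = −(ħ²/2m) ∫ φ*·φ'' dx / ∫|φ|² dx; with m = 1.58.
Gaussian moments: ∫x^(2j)·e^(−2αx²) dx = (2j−1)!!/(4α)^j · √(π/(2α)), odd powers integrate to 0; here √(π/(2α)) = 1.2005. Derivatives: d/dx e^(−αx²) = −2αx·e^(−αx²), d²/dx² e^(−αx²) = (4α²x² − 2α)·e^(−αx²).
State is unnormalized: ∫|φ|² dx = 1.2005, and ∫φ*·(−ħ²/2m · φ'') dx = 0.41408, so ⟨T⟩ = 0.41408 / 1.2005.
⟨T⟩ = 0.34494.

0.345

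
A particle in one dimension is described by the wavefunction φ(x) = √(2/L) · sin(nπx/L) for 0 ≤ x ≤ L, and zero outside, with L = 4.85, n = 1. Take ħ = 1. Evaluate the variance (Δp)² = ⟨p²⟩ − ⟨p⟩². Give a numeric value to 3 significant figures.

0.420

Compute ⟨p⟩ and ⟨p²⟩ separately; (Δp)² = ⟨p²⟩ − ⟨p⟩².
d/dx sin(nπx/L) = (nπ/L)·cos(nπx/L) and d²/dx² sin(nπx/L) = −(nπ/L)²·sin(nπx/L); on 0 ≤ x ≤ L, ∫sin²(nπx/L) dx = L/2 and ∫sin(nπx/L)·cos(nπx/L) dx = 0.
⟨p⟩ = 0.0000 and ⟨p²⟩ = 0.41958.
(Δp)² = 0.41958 − (0.0000)² = 0.41958.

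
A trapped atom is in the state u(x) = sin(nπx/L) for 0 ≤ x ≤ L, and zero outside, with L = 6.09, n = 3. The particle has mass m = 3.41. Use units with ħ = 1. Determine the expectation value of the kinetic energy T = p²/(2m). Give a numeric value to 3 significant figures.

0.351

T = −(ħ²/2m) d²/dx², so ⟨T⟩ = −(ħ²/2m) ∫ u*·u'' dx / ∫|u|² dx; with m = 3.41.
d/dx sin(nπx/L) = (nπ/L)·cos(nπx/L) and d²/dx² sin(nπx/L) = −(nπ/L)²·sin(nπx/L); on 0 ≤ x ≤ L, ∫sin²(nπx/L) dx = L/2 and ∫sin(nπx/L)·cos(nπx/L) dx = 0.
State is unnormalized: ∫|u|² dx = 3.0450, and ∫u*·(−ħ²/2m · u'') dx = 1.0693, so ⟨T⟩ = 1.0693 / 3.0450.
⟨T⟩ = 0.35117.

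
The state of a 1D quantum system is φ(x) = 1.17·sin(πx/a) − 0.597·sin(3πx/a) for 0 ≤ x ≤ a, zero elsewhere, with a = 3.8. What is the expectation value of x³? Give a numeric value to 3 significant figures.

7.78

⟨x³⟩ = ∫ x³·|φ|² dx / ∫|φ|² dx (integrals over the domain).
On 0 ≤ x ≤ a (j ≠ l): ∫sin²(jπx/a) dx = a/2, ∫sin(jπx/a)·sin(lπx/a) dx = 0; diagonal moments ∫x·sin²(jπx/a) dx = a²/4, ∫x²·sin²(jπx/a) dx = a³·(1/6 − 1/(4j²π²)); cross terms ∫x·sin(jπx/a)·sin(lπx/a) dx = 0 for j + l even and −4jla²/(π²(j² − l²)²) for j + l odd, ∫x²·sin(jπx/a)·sin(lπx/a) dx = (−1)^(j+l)·4jla³/(π²(j² − l²)²); higher powers the same way via product-to-sum and parts.
State is unnormalized: ∫|φ|² dx = 3.2781, and ∫φ*·x³·φ dx = 25.509, so ⟨x³⟩ = 25.509 / 3.2781.
⟨x³⟩ = 7.7817.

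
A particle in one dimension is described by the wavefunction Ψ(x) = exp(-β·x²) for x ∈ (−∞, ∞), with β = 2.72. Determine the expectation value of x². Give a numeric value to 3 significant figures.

0.0919

⟨x²⟩ = ∫ x²·|Ψ|² dx / ∫|Ψ|² dx (integrals over the domain).
Gaussian moments: ∫x^(2j)·e^(−2βx²) dx = (2j−1)!!/(4β)^j · √(π/(2β)), odd powers integrate to 0; here √(π/(2β)) = 0.75993.
State is unnormalized: ∫|Ψ|² dx = 0.75993, and ∫Ψ*·x²·Ψ dx = 0.069847, so ⟨x²⟩ = 0.069847 / 0.75993.
⟨x²⟩ = 0.091912.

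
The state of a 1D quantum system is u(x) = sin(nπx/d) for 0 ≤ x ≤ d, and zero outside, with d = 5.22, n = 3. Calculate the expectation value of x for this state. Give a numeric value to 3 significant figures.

2.61

⟨x⟩ = ∫ x·|u|² dx / ∫|u|² dx (integrals over the domain).
With sin²θ = (1 − cos2θ)/2 on 0 ≤ x ≤ d: ∫sin²(nπx/d) dx = d/2, ∫x·sin²(nπx/d) dx = d²/4, ∫x²·sin²(nπx/d) dx = d³·(1/6 − 1/(4n²π²)); higher powers xᵏ the same way, integrating xᵏ·cos(2nπx/d) by parts.
State is unnormalized: ∫|u|² dx = 2.6100, and ∫u*·x·u dx = 6.8121, so ⟨x⟩ = 6.8121 / 2.6100.
⟨x⟩ = 2.6100.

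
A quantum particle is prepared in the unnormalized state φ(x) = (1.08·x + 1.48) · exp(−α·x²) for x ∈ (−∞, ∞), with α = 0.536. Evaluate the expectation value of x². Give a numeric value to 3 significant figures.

0.652

⟨x²⟩ = ∫ x²·|φ|² dx / ∫|φ|² dx (integrals over the domain).
Expand each integrand as polynomial × e^(−2αx²) and use ∫x^(2j)·e^(−2αx²) dx = (2j−1)!!/(4α)^j · √(π/(2α)), odd powers → 0; here √(π/(2α)) = 1.7119.
State is unnormalized: ∫|φ|² dx = 4.6811, and ∫φ*·x²·φ dx = 3.0521, so ⟨x²⟩ = 3.0521 / 4.6811.
⟨x²⟩ = 0.65201.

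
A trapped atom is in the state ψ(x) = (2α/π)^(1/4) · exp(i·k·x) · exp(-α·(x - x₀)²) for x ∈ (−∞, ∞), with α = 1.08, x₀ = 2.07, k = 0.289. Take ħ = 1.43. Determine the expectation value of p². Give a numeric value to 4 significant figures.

2.379

p² ψ = −ħ² d²ψ/dx²; ⟨p²⟩ = −ħ² ∫ ψ*·ψ'' dx.
Gaussian moments (u = x − x₀): ∫u^(2j)·e^(−2αu²) du = (2j−1)!!/(4α)^j · √(π/(2α)), odd powers integrate to 0; here √(π/(2α)) = 1.2060. Derivatives: ψ′ = (ik − 2αu)·ψ, ψ″ = ((ik − 2αu)² − 2α)·ψ; the odd-in-u pieces drop out.
⟨p²⟩ = 2.3793.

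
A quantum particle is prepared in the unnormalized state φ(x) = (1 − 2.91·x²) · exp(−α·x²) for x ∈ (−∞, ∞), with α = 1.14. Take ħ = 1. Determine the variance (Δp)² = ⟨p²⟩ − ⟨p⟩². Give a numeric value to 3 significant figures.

Compute ⟨p⟩ and ⟨p²⟩ separately; (Δp)² = ⟨p²⟩ − ⟨p⟩².
Expand each integrand as polynomial × e^(−2αx²) and use ∫x^(2j)·e^(−2αx²) dx = (2j−1)!!/(4α)^j · √(π/(2α)), odd powers → 0; here √(π/(2α)) = 1.1738. Differentiate with the product rule, d/dx e^(−αx²) = −2αx·e^(−αx²).
Normalization: ∫|φ|² dx = 1.1098.
⟨p⟩ = 0.0000 and ⟨p²⟩ = 6.1822.
(Δp)² = 6.1822 − (0.0000)² = 6.1822.

6.18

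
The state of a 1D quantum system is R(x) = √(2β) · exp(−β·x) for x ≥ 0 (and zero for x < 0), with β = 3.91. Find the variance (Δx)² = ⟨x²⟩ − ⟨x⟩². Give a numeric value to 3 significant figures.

Compute ⟨x⟩ and ⟨x²⟩ separately, then (Δx)² = ⟨x²⟩ − ⟨x⟩².
Every integrand reduces to terms xʲ·e^(−2βx) on [0, ∞); use ∫₀^∞ xʲ·e^(−2βx) dx = j!/(2β)^(j+1).
⟨x⟩ = 0.12788 and ⟨x²⟩ = 0.032705.
(Δx)² = 0.032705 − (0.12788)² = 0.016353.

0.0164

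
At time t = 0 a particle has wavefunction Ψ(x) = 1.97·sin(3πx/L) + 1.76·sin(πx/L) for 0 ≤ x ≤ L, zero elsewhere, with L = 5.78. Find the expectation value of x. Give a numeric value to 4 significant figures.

⟨x⟩ = ∫ x·|Ψ|² dx / ∫|Ψ|² dx (integrals over the domain).
On 0 ≤ x ≤ L (j ≠ l): ∫sin²(jπx/L) dx = L/2, ∫sin(jπx/L)·sin(lπx/L) dx = 0; diagonal moments ∫x·sin²(jπx/L) dx = L²/4, ∫x²·sin²(jπx/L) dx = L³·(1/6 − 1/(4j²π²)); cross terms ∫x·sin(jπx/L)·sin(lπx/L) dx = 0 for j + l even and −4jlL²/(π²(j² − l²)²) for j + l odd, ∫x²·sin(jπx/L)·sin(lπx/L) dx = (−1)^(j+l)·4jlL³/(π²(j² − l²)²); higher powers the same way via product-to-sum and parts.
State is unnormalized: ∫|Ψ|² dx = 20.168, and ∫Ψ*·x·Ψ dx = 58.285, so ⟨x⟩ = 58.285 / 20.168.
⟨x⟩ = 2.8900.

2.890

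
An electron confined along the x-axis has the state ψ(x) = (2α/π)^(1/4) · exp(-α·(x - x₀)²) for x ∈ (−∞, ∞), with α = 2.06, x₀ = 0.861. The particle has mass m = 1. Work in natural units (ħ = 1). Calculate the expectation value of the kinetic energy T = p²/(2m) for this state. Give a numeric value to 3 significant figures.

1.03

T = −(ħ²/2m) d²/dx², so ⟨T⟩ = −(ħ²/2m) ∫ ψ*·ψ'' dx; with m = 1.
Gaussian moments (u = x − x₀): ∫u^(2j)·e^(−2αu²) du = (2j−1)!!/(4α)^j · √(π/(2α)), odd powers integrate to 0; here √(π/(2α)) = 0.87323. Derivatives: d/dx e^(−αu²) = −2αu·e^(−αu²), d²/dx² e^(−αu²) = (4α²u² − 2α)·e^(−αu²).
⟨T⟩ = 1.0300.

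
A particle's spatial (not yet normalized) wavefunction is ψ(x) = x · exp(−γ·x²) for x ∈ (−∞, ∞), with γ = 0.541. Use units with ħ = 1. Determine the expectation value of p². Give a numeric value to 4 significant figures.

p² ψ = −ħ² d²ψ/dx²; ⟨p²⟩ = −ħ² ∫ ψ*·ψ'' dx / ∫|ψ|² dx.
Expand each integrand as polynomial × e^(−2γx²) and use ∫x^(2j)·e^(−2γx²) dx = (2j−1)!!/(4γ)^j · √(π/(2γ)), odd powers → 0; here √(π/(2γ)) = 1.7040. Differentiate with the product rule, d/dx e^(−γx²) = −2γx·e^(−γx²).
State is unnormalized: ∫|ψ|² dx = 0.78742, and ∫ψ*·(−ħ² ψ'') dx = 1.2780, so ⟨p²⟩ = 1.2780 / 0.78742.
⟨p²⟩ = 1.6230.

1.623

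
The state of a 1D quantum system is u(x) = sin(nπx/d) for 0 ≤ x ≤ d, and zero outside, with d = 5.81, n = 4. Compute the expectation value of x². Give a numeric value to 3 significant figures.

⟨x²⟩ = ∫ x²·|u|² dx / ∫|u|² dx (integrals over the domain).
With sin²θ = (1 − cos2θ)/2 on 0 ≤ x ≤ d: ∫sin²(nπx/d) dx = d/2, ∫x·sin²(nπx/d) dx = d²/4, ∫x²·sin²(nπx/d) dx = d³·(1/6 − 1/(4n²π²)); higher powers xᵏ the same way, integrating xᵏ·cos(2nπx/d) by parts.
State is unnormalized: ∫|u|² dx = 2.9050, and ∫u*·x²·u dx = 32.377, so ⟨x²⟩ = 32.377 / 2.9050.
⟨x²⟩ = 11.145.

11.1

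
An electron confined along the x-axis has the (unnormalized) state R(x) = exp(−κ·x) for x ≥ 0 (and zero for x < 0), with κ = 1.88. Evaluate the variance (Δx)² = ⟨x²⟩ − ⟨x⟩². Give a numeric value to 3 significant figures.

Compute ⟨x⟩ and ⟨x²⟩ separately, then (Δx)² = ⟨x²⟩ − ⟨x⟩².
Every integrand reduces to terms xʲ·e^(−2κx) on [0, ∞); use ∫₀^∞ xʲ·e^(−2κx) dx = j!/(2κ)^(j+1).
Normalization: ∫|R|² dx = 0.26596.
⟨x⟩ = 0.26596 and ⟨x²⟩ = 0.14147.
(Δx)² = 0.14147 − (0.26596)² = 0.070733.

0.0707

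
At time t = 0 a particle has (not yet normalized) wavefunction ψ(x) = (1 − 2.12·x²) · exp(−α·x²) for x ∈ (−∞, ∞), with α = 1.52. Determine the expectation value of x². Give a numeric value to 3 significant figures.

0.180

⟨x²⟩ = ∫ x²·|ψ|² dx / ∫|ψ|² dx (integrals over the domain).
Expand each integrand as polynomial × e^(−2αx²) and use ∫x^(2j)·e^(−2αx²) dx = (2j−1)!!/(4α)^j · √(π/(2α)), odd powers → 0; here √(π/(2α)) = 1.0166.
State is unnormalized: ∫|ψ|² dx = 0.67843, and ∫ψ*·x²·ψ dx = 0.12232, so ⟨x²⟩ = 0.12232 / 0.67843.
⟨x²⟩ = 0.18030.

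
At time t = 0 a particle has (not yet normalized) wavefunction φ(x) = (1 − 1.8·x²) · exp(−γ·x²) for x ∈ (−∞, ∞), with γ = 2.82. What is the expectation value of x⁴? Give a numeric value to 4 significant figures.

0.009201

⟨x⁴⟩ = ∫ x⁴·|φ|² dx / ∫|φ|² dx (integrals over the domain).
Expand each integrand as polynomial × e^(−2γx²) and use ∫x^(2j)·e^(−2γx²) dx = (2j−1)!!/(4γ)^j · √(π/(2γ)), odd powers → 0; here √(π/(2γ)) = 0.74634.
State is unnormalized: ∫|φ|² dx = 0.56516, and ∫φ*·x⁴·φ dx = 0.0051998, so ⟨x⁴⟩ = 0.0051998 / 0.56516.
⟨x⁴⟩ = 0.0092007.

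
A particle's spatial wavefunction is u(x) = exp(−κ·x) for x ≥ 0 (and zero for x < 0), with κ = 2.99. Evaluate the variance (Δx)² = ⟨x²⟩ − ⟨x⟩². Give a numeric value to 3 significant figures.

Compute ⟨x⟩ and ⟨x²⟩ separately, then (Δx)² = ⟨x²⟩ − ⟨x⟩².
Every integrand reduces to terms xʲ·e^(−2κx) on [0, ∞); use ∫₀^∞ xʲ·e^(−2κx) dx = j!/(2κ)^(j+1).
Normalization: ∫|u|² dx = 0.16722.
⟨x⟩ = 0.16722 and ⟨x²⟩ = 0.055928.
(Δx)² = 0.055928 − (0.16722)² = 0.027964.

0.0280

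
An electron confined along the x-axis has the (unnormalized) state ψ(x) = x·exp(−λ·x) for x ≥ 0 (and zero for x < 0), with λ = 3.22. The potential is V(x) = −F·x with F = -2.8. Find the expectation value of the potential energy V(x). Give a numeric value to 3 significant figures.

⟨V⟩ = ∫ V(x)·|ψ|² dx / ∫|ψ|² dx.
Every integrand reduces to terms xʲ·e^(−2λx) on [0, ∞); use ∫₀^∞ xʲ·e^(−2λx) dx = j!/(2λ)^(j+1).
State is unnormalized: ∫|ψ|² dx = 0.0074881, and ∫ψ*·V(x)·ψ dx = 0.0097671, so ⟨V⟩ = 0.0097671 / 0.0074881.
⟨V⟩ = 1.3043.

1.30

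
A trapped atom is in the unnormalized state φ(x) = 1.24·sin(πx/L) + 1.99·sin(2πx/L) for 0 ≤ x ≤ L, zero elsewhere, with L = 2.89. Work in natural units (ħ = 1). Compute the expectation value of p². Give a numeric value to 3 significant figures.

3.74

p² φ = −ħ² d²φ/dx²; ⟨p²⟩ = −ħ² ∫ φ*·φ'' dx / ∫|φ|² dx.
d²/dx² sin(jπx/L) = −(jπ/L)²·sin(jπx/L); on 0 ≤ x ≤ L, ∫sin²(jπx/L) dx = L/2 and ∫sin(jπx/L)·sin(lπx/L) dx = 0 for j ≠ l, so only diagonal terms survive in ∫|φ|² and ∫φ·φ″; ∫φ·φ′ dx = [φ²/2] between the walls = 0.
State is unnormalized: ∫|φ|² dx = 7.9442, and ∫φ*·(−ħ² φ'') dx = 29.674, so ⟨p²⟩ = 29.674 / 7.9442.
⟨p²⟩ = 3.7353.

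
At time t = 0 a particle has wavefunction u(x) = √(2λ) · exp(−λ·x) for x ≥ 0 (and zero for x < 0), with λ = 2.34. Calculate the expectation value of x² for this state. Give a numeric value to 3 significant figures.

⟨x²⟩ = ∫ x²·|u|² dx (integrals over the domain).
Every integrand reduces to terms xʲ·e^(−2λx) on [0, ∞); use ∫₀^∞ xʲ·e^(−2λx) dx = j!/(2λ)^(j+1).
⟨x²⟩ = 0.091314.

0.0913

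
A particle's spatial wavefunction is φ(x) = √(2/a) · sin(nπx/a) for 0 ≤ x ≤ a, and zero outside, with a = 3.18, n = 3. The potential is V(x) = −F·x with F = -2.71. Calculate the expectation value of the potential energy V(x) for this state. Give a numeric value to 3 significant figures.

4.31

⟨V⟩ = ∫ V(x)·|φ|² dx.
With sin²θ = (1 − cos2θ)/2 on 0 ≤ x ≤ a: ∫sin²(nπx/a) dx = a/2, ∫x·sin²(nπx/a) dx = a²/4, ∫x²·sin²(nπx/a) dx = a³·(1/6 − 1/(4n²π²)); higher powers xᵏ the same way, integrating xᵏ·cos(2nπx/a) by parts.
⟨V⟩ = 4.3089.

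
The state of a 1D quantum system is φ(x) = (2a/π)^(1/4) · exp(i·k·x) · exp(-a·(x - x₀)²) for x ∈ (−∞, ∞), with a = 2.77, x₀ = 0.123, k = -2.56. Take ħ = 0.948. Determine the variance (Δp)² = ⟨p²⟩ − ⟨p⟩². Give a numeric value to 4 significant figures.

2.489

Compute ⟨p⟩ and ⟨p²⟩ separately; (Δp)² = ⟨p²⟩ − ⟨p⟩².
Gaussian moments (u = x − x₀): ∫u^(2j)·e^(−2au²) du = (2j−1)!!/(4a)^j · √(π/(2a)), odd powers integrate to 0; here √(π/(2a)) = 0.75304. Derivatives: φ′ = (ik − 2au)·φ, φ″ = ((ik − 2au)² − 2a)·φ; the odd-in-u pieces drop out.
⟨p⟩ = -2.4269 and ⟨p²⟩ = 8.3792.
(Δp)² = 8.3792 − (-2.4269)² = 2.4894.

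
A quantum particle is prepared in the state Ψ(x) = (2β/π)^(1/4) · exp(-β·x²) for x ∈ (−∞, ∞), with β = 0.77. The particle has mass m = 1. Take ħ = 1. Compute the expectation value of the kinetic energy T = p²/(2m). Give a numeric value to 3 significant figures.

0.385

T = −(ħ²/2m) d²/dx², so ⟨T⟩ = −(ħ²/2m) ∫ Ψ*·Ψ'' dx; with m = 1.
Gaussian moments: ∫x^(2j)·e^(−2βx²) dx = (2j−1)!!/(4β)^j · √(π/(2β)), odd powers integrate to 0; here √(π/(2β)) = 1.4283. Derivatives: d/dx e^(−βx²) = −2βx·e^(−βx²), d²/dx² e^(−βx²) = (4β²x² − 2β)·e^(−βx²).
⟨T⟩ = 0.38500.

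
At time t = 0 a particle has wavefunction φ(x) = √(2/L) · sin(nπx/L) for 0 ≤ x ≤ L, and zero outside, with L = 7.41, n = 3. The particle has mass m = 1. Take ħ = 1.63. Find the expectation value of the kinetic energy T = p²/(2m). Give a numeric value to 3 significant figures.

T = −(ħ²/2m) d²/dx², so ⟨T⟩ = −(ħ²/2m) ∫ φ*·φ'' dx; with m = 1.
d/dx sin(nπx/L) = (nπ/L)·cos(nπx/L) and d²/dx² sin(nπx/L) = −(nπ/L)²·sin(nπx/L); on 0 ≤ x ≤ L, ∫sin²(nπx/L) dx = L/2 and ∫sin(nπx/L)·cos(nπx/L) dx = 0.
⟨T⟩ = 2.1491.

2.15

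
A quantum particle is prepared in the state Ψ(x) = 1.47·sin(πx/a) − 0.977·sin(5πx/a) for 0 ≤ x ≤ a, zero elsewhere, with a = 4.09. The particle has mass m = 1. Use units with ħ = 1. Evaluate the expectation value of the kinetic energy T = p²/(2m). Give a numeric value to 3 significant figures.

2.46

T = −(ħ²/2m) d²/dx², so ⟨T⟩ = −(ħ²/2m) ∫ Ψ*·Ψ'' dx / ∫|Ψ|² dx; with m = 1.
d²/dx² sin(jπx/a) = −(jπ/a)²·sin(jπx/a); on 0 ≤ x ≤ a, ∫sin²(jπx/a) dx = a/2 and ∫sin(jπx/a)·sin(lπx/a) dx = 0 for j ≠ l, so only diagonal terms survive in ∫|Ψ|² and ∫Ψ·Ψ″; ∫Ψ·Ψ′ dx = [Ψ²/2] between the walls = 0.
State is unnormalized: ∫|Ψ|² dx = 6.3711, and ∫Ψ*·(−ħ²/2m · Ψ'') dx = 15.700, so ⟨T⟩ = 15.700 / 6.3711.
⟨T⟩ = 2.4642.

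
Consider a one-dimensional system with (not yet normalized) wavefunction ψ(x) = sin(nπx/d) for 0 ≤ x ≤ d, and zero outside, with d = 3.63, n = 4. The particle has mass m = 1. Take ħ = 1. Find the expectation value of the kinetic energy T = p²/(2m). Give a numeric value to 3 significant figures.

5.99

T = −(ħ²/2m) d²/dx², so ⟨T⟩ = −(ħ²/2m) ∫ ψ*·ψ'' dx / ∫|ψ|² dx; with m = 1.
d/dx sin(nπx/d) = (nπ/d)·cos(nπx/d) and d²/dx² sin(nπx/d) = −(nπ/d)²·sin(nπx/d); on 0 ≤ x ≤ d, ∫sin²(nπx/d) dx = d/2 and ∫sin(nπx/d)·cos(nπx/d) dx = 0.
State is unnormalized: ∫|ψ|² dx = 1.8150, and ∫ψ*·(−ħ²/2m · ψ'') dx = 10.876, so ⟨T⟩ = 10.876 / 1.8150.
⟨T⟩ = 5.9921.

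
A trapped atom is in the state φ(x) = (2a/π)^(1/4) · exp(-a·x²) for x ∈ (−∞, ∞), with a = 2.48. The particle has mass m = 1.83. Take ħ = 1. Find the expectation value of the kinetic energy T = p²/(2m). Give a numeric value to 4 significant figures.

T = −(ħ²/2m) d²/dx², so ⟨T⟩ = −(ħ²/2m) ∫ φ*·φ'' dx; with m = 1.83.
Gaussian moments: ∫x^(2j)·e^(−2ax²) dx = (2j−1)!!/(4a)^j · √(π/(2a)), odd powers integrate to 0; here √(π/(2a)) = 0.79586. Derivatives: d/dx e^(−ax²) = −2ax·e^(−ax²), d²/dx² e^(−ax²) = (4a²x² − 2a)·e^(−ax²).
⟨T⟩ = 0.67760.

0.6776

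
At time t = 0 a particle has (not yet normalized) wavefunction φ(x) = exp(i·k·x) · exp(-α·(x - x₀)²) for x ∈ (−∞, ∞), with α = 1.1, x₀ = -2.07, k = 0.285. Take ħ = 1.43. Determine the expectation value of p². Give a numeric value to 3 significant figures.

2.42

p² φ = −ħ² d²φ/dx²; ⟨p²⟩ = −ħ² ∫ φ*·φ'' dx / ∫|φ|² dx.
Gaussian moments (u = x − x₀): ∫u^(2j)·e^(−2αu²) du = (2j−1)!!/(4α)^j · √(π/(2α)), odd powers integrate to 0; here √(π/(2α)) = 1.1950. Derivatives: φ′ = (ik − 2αu)·φ, φ″ = ((ik − 2αu)² − 2α)·φ; the odd-in-u pieces drop out.
State is unnormalized: ∫|φ|² dx = 1.1950, and ∫φ*·(−ħ² φ'') dx = 2.8865, so ⟨p²⟩ = 2.8865 / 1.1950.
⟨p²⟩ = 2.4155.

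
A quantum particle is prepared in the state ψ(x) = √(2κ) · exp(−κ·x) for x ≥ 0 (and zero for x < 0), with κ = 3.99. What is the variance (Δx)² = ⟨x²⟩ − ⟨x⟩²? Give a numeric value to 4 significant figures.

Compute ⟨x⟩ and ⟨x²⟩ separately, then (Δx)² = ⟨x²⟩ − ⟨x⟩².
Every integrand reduces to terms xʲ·e^(−2κx) on [0, ∞); use ∫₀^∞ xʲ·e^(−2κx) dx = j!/(2κ)^(j+1).
⟨x⟩ = 0.12531 and ⟨x²⟩ = 0.031407.
(Δx)² = 0.031407 − (0.12531)² = 0.015703.

0.01570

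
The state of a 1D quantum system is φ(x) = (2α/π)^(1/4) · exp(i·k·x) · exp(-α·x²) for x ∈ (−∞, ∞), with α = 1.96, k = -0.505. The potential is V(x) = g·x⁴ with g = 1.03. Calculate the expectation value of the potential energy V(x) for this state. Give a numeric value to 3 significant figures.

⟨V⟩ = ∫ V(x)·|φ|² dx.
Gaussian moments: ∫x^(2j)·e^(−2αx²) dx = (2j−1)!!/(4α)^j · √(π/(2α)), odd powers integrate to 0; here √(π/(2α)) = 0.89522.
⟨V⟩ = 0.050272.

0.0503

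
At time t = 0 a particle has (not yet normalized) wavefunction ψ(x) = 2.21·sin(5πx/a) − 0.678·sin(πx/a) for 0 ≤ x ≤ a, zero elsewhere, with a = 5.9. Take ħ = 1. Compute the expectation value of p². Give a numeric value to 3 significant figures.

p² ψ = −ħ² d²ψ/dx²; ⟨p²⟩ = −ħ² ∫ ψ*·ψ'' dx / ∫|ψ|² dx.
d²/dx² sin(jπx/a) = −(jπ/a)²·sin(jπx/a); on 0 ≤ x ≤ a, ∫sin²(jπx/a) dx = a/2 and ∫sin(jπx/a)·sin(lπx/a) dx = 0 for j ≠ l, so only diagonal terms survive in ∫|ψ|² and ∫ψ·ψ″; ∫ψ·ψ′ dx = [ψ²/2] between the walls = 0.
State is unnormalized: ∫|ψ|² dx = 15.764, and ∫ψ*·(−ħ² ψ'') dx = 102.51, so ⟨p²⟩ = 102.51 / 15.764.
⟨p²⟩ = 6.5028.

6.50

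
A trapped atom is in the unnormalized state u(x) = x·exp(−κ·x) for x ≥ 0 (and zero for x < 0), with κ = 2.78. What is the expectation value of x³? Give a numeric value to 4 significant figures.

⟨x³⟩ = ∫ x³·|u|² dx / ∫|u|² dx (integrals over the domain).
Every integrand reduces to terms xʲ·e^(−2κx) on [0, ∞); use ∫₀^∞ xʲ·e^(−2κx) dx = j!/(2κ)^(j+1).
State is unnormalized: ∫|u|² dx = 0.011636, and ∫u*·x³·u dx = 0.0040619, so ⟨x³⟩ = 0.0040619 / 0.011636.
⟨x³⟩ = 0.34908.

0.3491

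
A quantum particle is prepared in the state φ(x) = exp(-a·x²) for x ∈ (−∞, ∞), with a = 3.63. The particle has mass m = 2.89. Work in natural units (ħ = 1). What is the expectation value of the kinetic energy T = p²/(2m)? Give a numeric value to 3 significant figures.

0.628

T = −(ħ²/2m) d²/dx², so ⟨T⟩ = −(ħ²/2m) ∫ φ*·φ'' dx / ∫|φ|² dx; with m = 2.89.
Gaussian moments: ∫x^(2j)·e^(−2ax²) dx = (2j−1)!!/(4a)^j · √(π/(2a)), odd powers integrate to 0; here √(π/(2a)) = 0.65782. Derivatives: d/dx e^(−ax²) = −2ax·e^(−ax²), d²/dx² e^(−ax²) = (4a²x² − 2a)·e^(−ax²).
State is unnormalized: ∫|φ|² dx = 0.65782, and ∫φ*·(−ħ²/2m · φ'') dx = 0.41313, so ⟨T⟩ = 0.41313 / 0.65782.
⟨T⟩ = 0.62803.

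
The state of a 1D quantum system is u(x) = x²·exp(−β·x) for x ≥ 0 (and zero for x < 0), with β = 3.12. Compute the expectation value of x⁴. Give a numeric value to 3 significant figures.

⟨x⁴⟩ = ∫ x⁴·|u|² dx / ∫|u|² dx (integrals over the domain).
Every integrand reduces to terms xʲ·e^(−2βx) on [0, ∞); use ∫₀^∞ xʲ·e^(−2βx) dx = j!/(2β)^(j+1).
State is unnormalized: ∫|u|² dx = 0.0025368, and ∫u*·x⁴·u dx = 0.0028110, so ⟨x⁴⟩ = 0.0028110 / 0.0025368.
⟨x⁴⟩ = 1.1081.

1.11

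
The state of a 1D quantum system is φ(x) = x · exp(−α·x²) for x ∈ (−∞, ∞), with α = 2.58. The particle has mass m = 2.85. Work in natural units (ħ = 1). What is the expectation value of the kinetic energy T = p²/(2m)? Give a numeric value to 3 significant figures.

T = −(ħ²/2m) d²/dx², so ⟨T⟩ = −(ħ²/2m) ∫ φ*·φ'' dx / ∫|φ|² dx; with m = 2.85.
Expand each integrand as polynomial × e^(−2αx²) and use ∫x^(2j)·e^(−2αx²) dx = (2j−1)!!/(4α)^j · √(π/(2α)), odd powers → 0; here √(π/(2α)) = 0.78028. Differentiate with the product rule, d/dx e^(−αx²) = −2αx·e^(−αx²).
State is unnormalized: ∫|φ|² dx = 0.075608, and ∫φ*·(−ħ²/2m · φ'') dx = 0.10267, so ⟨T⟩ = 0.10267 / 0.075608.
⟨T⟩ = 1.3579.

1.36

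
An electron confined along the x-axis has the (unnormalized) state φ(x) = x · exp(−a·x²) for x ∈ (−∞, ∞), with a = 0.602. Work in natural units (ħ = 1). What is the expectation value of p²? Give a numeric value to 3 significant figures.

p² φ = −ħ² d²φ/dx²; ⟨p²⟩ = −ħ² ∫ φ*·φ'' dx / ∫|φ|² dx.
Expand each integrand as polynomial × e^(−2ax²) and use ∫x^(2j)·e^(−2ax²) dx = (2j−1)!!/(4a)^j · √(π/(2a)), odd powers → 0; here √(π/(2a)) = 1.6153. Differentiate with the product rule, d/dx e^(−ax²) = −2ax·e^(−ax²).
State is unnormalized: ∫|φ|² dx = 0.67082, and ∫φ*·(−ħ² φ'') dx = 1.2115, so ⟨p²⟩ = 1.2115 / 0.67082.
⟨p²⟩ = 1.8060.

1.81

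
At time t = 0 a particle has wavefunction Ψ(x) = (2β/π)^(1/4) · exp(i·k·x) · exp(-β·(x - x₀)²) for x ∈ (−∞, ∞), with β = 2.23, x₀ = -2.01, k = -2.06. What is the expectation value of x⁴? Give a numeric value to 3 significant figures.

19.1

⟨x⁴⟩ = ∫ x⁴·|Ψ|² dx (integrals over the domain).
Gaussian moments (u = x − x₀): ∫u^(2j)·e^(−2βu²) du = (2j−1)!!/(4β)^j · √(π/(2β)), odd powers integrate to 0; here √(π/(2β)) = 0.83928.
⟨x⁴⟩ = 19.078.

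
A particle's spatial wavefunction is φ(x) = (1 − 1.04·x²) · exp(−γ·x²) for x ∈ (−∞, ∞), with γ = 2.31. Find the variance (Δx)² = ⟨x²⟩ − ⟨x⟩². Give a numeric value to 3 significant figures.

0.0685

Compute ⟨x⟩ and ⟨x²⟩ separately, then (Δx)² = ⟨x²⟩ − ⟨x⟩².
Expand each integrand as polynomial × e^(−2γx²) and use ∫x^(2j)·e^(−2γx²) dx = (2j−1)!!/(4γ)^j · √(π/(2γ)), odd powers → 0; here √(π/(2γ)) = 0.82462.
Normalization: ∫|φ|² dx = 0.67033.
⟨x⟩ = 0.0000 and ⟨x²⟩ = 0.068525.
(Δx)² = 0.068525 − (0.0000)² = 0.068525.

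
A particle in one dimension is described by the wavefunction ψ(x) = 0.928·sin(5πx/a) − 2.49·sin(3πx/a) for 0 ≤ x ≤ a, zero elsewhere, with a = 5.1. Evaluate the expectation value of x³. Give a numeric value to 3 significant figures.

25.9

⟨x³⟩ = ∫ x³·|ψ|² dx / ∫|ψ|² dx (integrals over the domain).
On 0 ≤ x ≤ a (j ≠ l): ∫sin²(jπx/a) dx = a/2, ∫sin(jπx/a)·sin(lπx/a) dx = 0; diagonal moments ∫x·sin²(jπx/a) dx = a²/4, ∫x²·sin²(jπx/a) dx = a³·(1/6 − 1/(4j²π²)); cross terms ∫x·sin(jπx/a)·sin(lπx/a) dx = 0 for j + l even and −4jla²/(π²(j² − l²)²) for j + l odd, ∫x²·sin(jπx/a)·sin(lπx/a) dx = (−1)^(j+l)·4jla³/(π²(j² − l²)²); higher powers the same way via product-to-sum and parts.
State is unnormalized: ∫|ψ|² dx = 18.006, and ∫ψ*·x³·ψ dx = 467.18, so ⟨x³⟩ = 467.18 / 18.006.
⟨x³⟩ = 25.945.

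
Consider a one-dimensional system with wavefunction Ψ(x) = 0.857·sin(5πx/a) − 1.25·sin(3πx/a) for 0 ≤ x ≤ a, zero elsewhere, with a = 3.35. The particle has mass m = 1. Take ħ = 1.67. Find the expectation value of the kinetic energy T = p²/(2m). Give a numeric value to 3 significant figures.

T = −(ħ²/2m) d²/dx², so ⟨T⟩ = −(ħ²/2m) ∫ Ψ*·Ψ'' dx / ∫|Ψ|² dx; with m = 1.
d²/dx² sin(jπx/a) = −(jπ/a)²·sin(jπx/a); on 0 ≤ x ≤ a, ∫sin²(jπx/a) dx = a/2 and ∫sin(jπx/a)·sin(lπx/a) dx = 0 for j ≠ l, so only diagonal terms survive in ∫|Ψ|² and ∫Ψ·Ψ″; ∫Ψ·Ψ′ dx = [Ψ²/2] between the walls = 0.
State is unnormalized: ∫|Ψ|² dx = 3.8474, and ∫Ψ*·(−ħ²/2m · Ψ'') dx = 66.603, so ⟨T⟩ = 66.603 / 3.8474.
⟨T⟩ = 17.311.

17.3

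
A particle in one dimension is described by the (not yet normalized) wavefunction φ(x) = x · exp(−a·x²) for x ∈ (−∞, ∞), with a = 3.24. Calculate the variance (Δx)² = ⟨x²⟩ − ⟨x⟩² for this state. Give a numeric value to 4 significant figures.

Compute ⟨x⟩ and ⟨x²⟩ separately, then (Δx)² = ⟨x²⟩ − ⟨x⟩².
Expand each integrand as polynomial × e^(−2ax²) and use ∫x^(2j)·e^(−2ax²) dx = (2j−1)!!/(4a)^j · √(π/(2a)), odd powers → 0; here √(π/(2a)) = 0.69629.
Normalization: ∫|φ|² dx = 0.053726.
⟨x⟩ = 0.0000 and ⟨x²⟩ = 0.23148.
(Δx)² = 0.23148 − (0.0000)² = 0.23148.

0.2315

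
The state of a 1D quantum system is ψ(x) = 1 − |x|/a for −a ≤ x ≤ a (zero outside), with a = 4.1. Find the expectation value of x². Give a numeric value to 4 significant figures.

⟨x²⟩ = ∫ x²·|ψ|² dx / ∫|ψ|² dx (integrals over the domain).
ψ is even, so ∫ over [−a, a] = 2∫₀ᵃ with ψ = 1 − x/a there: ∫₀ᵃ (1 − x/a)² dx = a/3, ∫₀ᵃ x²(1 − x/a)² dx = a³/30, ∫₀ᵃ x⁴(1 − x/a)² dx = a⁵/105.
State is unnormalized: ∫|ψ|² dx = 2.7333, and ∫ψ*·x²·ψ dx = 4.5947, so ⟨x²⟩ = 4.5947 / 2.7333.
⟨x²⟩ = 1.6810.

1.681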